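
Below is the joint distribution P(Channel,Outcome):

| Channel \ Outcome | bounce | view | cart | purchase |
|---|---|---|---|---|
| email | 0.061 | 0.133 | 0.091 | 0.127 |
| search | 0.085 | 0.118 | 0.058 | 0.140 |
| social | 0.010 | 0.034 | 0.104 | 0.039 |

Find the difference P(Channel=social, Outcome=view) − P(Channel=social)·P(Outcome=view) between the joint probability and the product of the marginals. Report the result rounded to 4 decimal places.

-0.0193

P(Channel=social) = 0.010 + 0.034 + 0.104 + 0.039 = 0.187.
P(Outcome=view) = 0.133 + 0.118 + 0.034 = 0.285.
P(Channel=social, Outcome=view) − P(Channel=social)P(Outcome=view) = 0.034 − 0.187×0.285 = -0.0193.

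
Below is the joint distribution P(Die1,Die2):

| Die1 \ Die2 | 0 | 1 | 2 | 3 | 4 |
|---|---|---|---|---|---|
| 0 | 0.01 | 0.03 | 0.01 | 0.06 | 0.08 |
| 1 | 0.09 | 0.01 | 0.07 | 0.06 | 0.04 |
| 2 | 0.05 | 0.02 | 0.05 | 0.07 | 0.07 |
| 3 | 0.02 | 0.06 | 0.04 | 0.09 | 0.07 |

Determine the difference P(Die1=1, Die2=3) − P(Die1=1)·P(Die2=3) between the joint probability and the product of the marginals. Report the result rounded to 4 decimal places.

-0.0156

P(Die1=1) = 0.09 + 0.01 + 0.07 + 0.06 + 0.04 = 0.27.
P(Die2=3) = 0.06 + 0.06 + 0.07 + 0.09 = 0.28.
P(Die1=1, Die2=3) − P(Die1=1)P(Die2=3) = 0.06 − 0.27×0.28 = -0.0156.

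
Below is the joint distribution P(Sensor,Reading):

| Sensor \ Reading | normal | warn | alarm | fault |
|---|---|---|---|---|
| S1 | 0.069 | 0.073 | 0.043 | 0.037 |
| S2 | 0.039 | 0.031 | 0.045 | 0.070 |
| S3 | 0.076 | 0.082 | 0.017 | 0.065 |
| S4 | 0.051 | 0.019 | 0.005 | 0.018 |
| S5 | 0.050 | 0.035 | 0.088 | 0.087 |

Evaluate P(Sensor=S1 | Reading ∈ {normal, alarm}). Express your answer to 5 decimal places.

P(Reading=normal) = 0.069 + 0.039 + 0.076 + 0.051 + 0.050 = 0.285.
P(Reading=alarm) = 0.043 + 0.045 + 0.017 + 0.005 + 0.088 = 0.198.
P(Reading ∈ {normal, alarm}) = 0.285 + 0.198 = 0.483; P(Sensor=S1, Reading ∈ {normal, alarm}) = 0.069 + 0.043 = 0.112.
P(Sensor=S1 | Reading ∈ {normal, alarm}) = 0.112/0.483 = 0.23188.

0.23188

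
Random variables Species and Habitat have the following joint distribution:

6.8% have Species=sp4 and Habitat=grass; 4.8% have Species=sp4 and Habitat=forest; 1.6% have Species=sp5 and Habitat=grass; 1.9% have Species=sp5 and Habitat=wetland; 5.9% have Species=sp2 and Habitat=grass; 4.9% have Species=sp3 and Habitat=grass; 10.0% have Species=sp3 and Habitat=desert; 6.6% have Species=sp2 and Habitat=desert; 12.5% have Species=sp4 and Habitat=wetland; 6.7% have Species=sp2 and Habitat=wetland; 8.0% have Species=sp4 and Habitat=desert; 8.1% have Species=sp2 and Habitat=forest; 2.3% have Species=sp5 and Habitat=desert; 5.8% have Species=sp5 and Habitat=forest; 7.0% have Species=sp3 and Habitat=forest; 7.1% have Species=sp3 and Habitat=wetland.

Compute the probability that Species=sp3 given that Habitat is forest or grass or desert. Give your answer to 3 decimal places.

P(Habitat=forest) = 0.081 + 0.070 + 0.048 + 0.058 = 0.257.
P(Habitat=grass) = 0.059 + 0.049 + 0.068 + 0.016 = 0.192.
P(Habitat=desert) = 0.066 + 0.100 + 0.080 + 0.023 = 0.269.
P(Habitat ∈ {forest, grass, desert}) = 0.257 + 0.192 + 0.269 = 0.718; P(Species=sp3, Habitat ∈ {forest, grass, desert}) = 0.070 + 0.049 + 0.100 = 0.219.
P(Species=sp3 | Habitat ∈ {forest, grass, desert}) = 0.219/0.718 = 0.305.

0.305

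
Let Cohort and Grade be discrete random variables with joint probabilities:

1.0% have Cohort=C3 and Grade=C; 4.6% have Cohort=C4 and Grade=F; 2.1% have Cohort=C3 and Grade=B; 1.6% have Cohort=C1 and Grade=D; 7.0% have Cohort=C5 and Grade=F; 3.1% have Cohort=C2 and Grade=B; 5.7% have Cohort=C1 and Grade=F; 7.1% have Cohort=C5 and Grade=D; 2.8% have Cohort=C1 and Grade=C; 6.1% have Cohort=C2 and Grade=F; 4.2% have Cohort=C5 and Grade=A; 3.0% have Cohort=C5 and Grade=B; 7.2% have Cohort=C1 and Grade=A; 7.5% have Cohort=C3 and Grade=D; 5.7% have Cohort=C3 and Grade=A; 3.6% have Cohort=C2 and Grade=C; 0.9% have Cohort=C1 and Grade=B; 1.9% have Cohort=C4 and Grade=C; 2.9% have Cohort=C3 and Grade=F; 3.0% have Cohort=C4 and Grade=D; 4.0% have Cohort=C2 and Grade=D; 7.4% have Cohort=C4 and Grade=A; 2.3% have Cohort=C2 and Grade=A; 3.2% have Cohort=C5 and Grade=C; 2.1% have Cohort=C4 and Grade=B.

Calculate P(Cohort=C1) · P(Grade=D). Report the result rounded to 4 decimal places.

P(Cohort=C1) = 0.072 + 0.009 + 0.028 + 0.016 + 0.057 = 0.182.
P(Grade=D) = 0.016 + 0.040 + 0.075 + 0.030 + 0.071 = 0.232.
Product: 0.182 × 0.232 = 0.0422.

0.0422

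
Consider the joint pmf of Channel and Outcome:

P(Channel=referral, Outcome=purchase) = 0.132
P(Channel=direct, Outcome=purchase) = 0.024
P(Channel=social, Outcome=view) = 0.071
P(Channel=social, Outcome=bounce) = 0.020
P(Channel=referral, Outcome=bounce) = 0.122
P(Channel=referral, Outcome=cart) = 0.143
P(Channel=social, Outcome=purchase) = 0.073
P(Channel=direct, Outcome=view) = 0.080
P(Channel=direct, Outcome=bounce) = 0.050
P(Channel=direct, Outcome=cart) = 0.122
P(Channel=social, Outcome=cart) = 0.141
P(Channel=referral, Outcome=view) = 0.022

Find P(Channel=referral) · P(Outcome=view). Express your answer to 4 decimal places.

0.0725

P(Channel=referral) = 0.122 + 0.022 + 0.143 + 0.132 = 0.419.
P(Outcome=view) = 0.071 + 0.080 + 0.022 = 0.173.
Product: 0.419 × 0.173 = 0.0725.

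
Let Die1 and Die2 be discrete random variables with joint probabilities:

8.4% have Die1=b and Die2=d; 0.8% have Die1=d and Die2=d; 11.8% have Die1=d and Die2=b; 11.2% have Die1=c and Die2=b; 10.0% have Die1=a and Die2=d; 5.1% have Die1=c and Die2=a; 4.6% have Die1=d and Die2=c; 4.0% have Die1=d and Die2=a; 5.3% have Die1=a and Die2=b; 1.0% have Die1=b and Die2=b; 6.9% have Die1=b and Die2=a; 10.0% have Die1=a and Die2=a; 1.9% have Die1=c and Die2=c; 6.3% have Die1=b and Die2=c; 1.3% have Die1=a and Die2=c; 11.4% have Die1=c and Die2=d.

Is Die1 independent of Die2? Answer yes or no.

no

P(Die1=d) = 0.212 and P(Die2=d) = 0.306, so their product is 0.06487, but P(Die1=d, Die2=d) = 0.008. Since these differ, Die1 and Die2 are not independent.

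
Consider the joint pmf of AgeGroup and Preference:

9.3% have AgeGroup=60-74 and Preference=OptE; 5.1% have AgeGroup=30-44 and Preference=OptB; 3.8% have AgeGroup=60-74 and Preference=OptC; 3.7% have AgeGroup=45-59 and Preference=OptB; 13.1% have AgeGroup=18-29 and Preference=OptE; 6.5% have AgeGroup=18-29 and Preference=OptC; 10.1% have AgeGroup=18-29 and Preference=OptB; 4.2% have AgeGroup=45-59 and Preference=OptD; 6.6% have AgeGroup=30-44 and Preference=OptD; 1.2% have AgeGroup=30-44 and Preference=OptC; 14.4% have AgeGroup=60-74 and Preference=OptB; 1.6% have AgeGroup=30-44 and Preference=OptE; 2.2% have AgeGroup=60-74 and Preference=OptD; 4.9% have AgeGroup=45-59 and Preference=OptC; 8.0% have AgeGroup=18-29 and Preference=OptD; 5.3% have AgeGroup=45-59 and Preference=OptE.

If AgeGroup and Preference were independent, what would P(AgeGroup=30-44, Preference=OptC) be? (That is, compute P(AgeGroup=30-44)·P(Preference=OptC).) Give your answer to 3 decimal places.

0.024

P(AgeGroup=30-44) = 0.051 + 0.012 + 0.066 + 0.016 = 0.145.
P(Preference=OptC) = 0.065 + 0.012 + 0.049 + 0.038 = 0.164.
Product: 0.145 × 0.164 = 0.024.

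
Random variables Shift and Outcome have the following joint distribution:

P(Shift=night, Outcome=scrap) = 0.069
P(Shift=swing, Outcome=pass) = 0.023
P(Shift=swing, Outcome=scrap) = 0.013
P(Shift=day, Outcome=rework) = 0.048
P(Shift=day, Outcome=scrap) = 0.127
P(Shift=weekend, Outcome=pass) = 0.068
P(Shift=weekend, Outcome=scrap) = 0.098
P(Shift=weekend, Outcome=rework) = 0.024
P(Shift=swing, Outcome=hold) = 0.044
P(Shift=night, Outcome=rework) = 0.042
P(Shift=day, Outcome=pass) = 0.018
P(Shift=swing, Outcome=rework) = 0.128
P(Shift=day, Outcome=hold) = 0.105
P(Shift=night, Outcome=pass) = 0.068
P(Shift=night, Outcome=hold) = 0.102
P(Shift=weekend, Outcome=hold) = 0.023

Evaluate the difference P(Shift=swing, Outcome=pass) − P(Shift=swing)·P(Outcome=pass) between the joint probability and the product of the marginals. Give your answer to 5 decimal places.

-0.01382

P(Shift=swing) = 0.023 + 0.128 + 0.013 + 0.044 = 0.208.
P(Outcome=pass) = 0.018 + 0.023 + 0.068 + 0.068 = 0.177.
P(Shift=swing, Outcome=pass) − P(Shift=swing)P(Outcome=pass) = 0.023 − 0.208×0.177 = -0.01382.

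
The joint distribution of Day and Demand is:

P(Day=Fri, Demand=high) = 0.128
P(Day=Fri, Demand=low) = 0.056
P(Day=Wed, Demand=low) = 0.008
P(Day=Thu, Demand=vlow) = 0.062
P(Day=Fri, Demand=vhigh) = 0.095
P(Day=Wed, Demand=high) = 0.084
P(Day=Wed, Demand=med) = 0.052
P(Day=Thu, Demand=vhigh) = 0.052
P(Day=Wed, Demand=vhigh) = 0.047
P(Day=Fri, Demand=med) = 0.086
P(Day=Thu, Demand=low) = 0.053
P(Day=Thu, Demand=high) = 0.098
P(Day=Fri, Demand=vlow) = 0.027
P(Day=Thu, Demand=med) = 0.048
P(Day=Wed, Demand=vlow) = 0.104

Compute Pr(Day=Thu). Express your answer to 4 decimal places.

P(Day=Thu) = 0.062 + 0.053 + 0.048 + 0.098 + 0.052 = 0.313.

0.3130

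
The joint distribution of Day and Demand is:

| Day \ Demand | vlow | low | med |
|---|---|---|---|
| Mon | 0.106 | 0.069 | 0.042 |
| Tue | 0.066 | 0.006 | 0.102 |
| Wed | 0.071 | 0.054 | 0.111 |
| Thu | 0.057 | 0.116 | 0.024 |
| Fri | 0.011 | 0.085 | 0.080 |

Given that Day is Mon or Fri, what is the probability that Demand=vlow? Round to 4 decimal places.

0.2977

P(Day=Mon) = 0.106 + 0.069 + 0.042 = 0.217.
P(Day=Fri) = 0.011 + 0.085 + 0.080 = 0.176.
P(Day ∈ {Mon, Fri}) = 0.217 + 0.176 = 0.393; P(Demand=vlow, Day ∈ {Mon, Fri}) = 0.106 + 0.011 = 0.117.
P(Demand=vlow | Day ∈ {Mon, Fri}) = 0.117/0.393 = 0.2977.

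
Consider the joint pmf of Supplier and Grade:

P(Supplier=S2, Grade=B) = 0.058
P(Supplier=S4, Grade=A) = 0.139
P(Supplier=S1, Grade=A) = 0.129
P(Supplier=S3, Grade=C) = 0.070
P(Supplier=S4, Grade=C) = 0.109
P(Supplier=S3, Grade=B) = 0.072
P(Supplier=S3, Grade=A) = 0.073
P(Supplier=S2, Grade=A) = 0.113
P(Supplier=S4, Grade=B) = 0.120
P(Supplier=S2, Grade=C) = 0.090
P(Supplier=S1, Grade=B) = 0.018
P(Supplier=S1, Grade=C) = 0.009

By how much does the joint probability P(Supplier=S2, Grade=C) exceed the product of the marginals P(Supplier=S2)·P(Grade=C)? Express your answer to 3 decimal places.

0.017

P(Supplier=S2) = 0.113 + 0.058 + 0.090 = 0.261.
P(Grade=C) = 0.009 + 0.090 + 0.070 + 0.109 = 0.278.
P(Supplier=S2, Grade=C) − P(Supplier=S2)P(Grade=C) = 0.090 − 0.261×0.278 = 0.017.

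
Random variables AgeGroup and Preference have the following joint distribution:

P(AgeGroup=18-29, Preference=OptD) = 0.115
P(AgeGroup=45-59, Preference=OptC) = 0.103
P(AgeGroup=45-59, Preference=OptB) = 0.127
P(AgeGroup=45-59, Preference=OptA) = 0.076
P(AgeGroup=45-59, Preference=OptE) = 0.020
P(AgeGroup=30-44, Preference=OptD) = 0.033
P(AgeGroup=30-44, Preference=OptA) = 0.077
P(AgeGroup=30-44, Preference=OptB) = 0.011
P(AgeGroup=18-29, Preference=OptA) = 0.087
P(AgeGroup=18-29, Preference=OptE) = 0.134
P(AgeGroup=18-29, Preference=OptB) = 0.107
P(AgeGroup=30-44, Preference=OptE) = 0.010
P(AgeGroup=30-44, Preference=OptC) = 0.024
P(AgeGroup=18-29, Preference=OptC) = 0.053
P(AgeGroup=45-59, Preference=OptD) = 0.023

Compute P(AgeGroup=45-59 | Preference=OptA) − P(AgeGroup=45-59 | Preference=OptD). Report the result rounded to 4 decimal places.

0.1822

P(Preference=OptA) = 0.087 + 0.077 + 0.076 = 0.240; P(AgeGroup=45-59 | Preference=OptA) = 0.076/0.240 = 0.31667.
P(Preference=OptD) = 0.115 + 0.033 + 0.023 = 0.171; P(AgeGroup=45-59 | Preference=OptD) = 0.023/0.171 = 0.13450.
Difference = 0.1822.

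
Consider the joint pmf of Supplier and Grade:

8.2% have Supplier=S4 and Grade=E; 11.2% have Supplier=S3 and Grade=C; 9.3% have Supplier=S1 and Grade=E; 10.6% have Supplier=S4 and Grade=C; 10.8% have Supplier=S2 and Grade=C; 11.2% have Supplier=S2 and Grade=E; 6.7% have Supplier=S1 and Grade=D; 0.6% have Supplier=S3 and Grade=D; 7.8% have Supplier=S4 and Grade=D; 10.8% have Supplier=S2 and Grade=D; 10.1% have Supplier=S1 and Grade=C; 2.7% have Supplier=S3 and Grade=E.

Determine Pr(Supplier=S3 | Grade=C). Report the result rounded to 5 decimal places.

0.26230

P(Grade=C) = 0.101 + 0.108 + 0.112 + 0.106 = 0.427.
P(Supplier=S3 | Grade=C) = 0.112/0.427 = 0.26230.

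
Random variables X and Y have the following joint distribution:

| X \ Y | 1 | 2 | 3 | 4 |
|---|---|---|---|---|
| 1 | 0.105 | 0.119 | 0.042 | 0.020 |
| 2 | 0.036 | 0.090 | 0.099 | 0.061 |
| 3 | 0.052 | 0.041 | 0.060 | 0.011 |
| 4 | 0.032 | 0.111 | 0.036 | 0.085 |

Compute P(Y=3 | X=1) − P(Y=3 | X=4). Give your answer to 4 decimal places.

0.0105

P(X=1) = 0.105 + 0.119 + 0.042 + 0.020 = 0.286; P(Y=3 | X=1) = 0.042/0.286 = 0.14685.
P(X=4) = 0.032 + 0.111 + 0.036 + 0.085 = 0.264; P(Y=3 | X=4) = 0.036/0.264 = 0.13636.
Difference = 0.0105.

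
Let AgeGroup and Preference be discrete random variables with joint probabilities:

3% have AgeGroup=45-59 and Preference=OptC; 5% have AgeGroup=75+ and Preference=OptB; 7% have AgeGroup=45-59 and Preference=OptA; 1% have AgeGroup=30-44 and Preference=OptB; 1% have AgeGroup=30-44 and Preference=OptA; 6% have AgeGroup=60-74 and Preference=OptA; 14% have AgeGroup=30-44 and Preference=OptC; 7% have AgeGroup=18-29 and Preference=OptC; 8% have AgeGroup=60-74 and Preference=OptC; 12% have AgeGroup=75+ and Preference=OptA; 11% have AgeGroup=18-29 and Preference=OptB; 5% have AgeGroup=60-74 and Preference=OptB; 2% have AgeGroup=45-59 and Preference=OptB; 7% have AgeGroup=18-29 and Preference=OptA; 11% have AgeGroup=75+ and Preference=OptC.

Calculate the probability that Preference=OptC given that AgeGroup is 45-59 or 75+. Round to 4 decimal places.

P(AgeGroup=45-59) = 0.07 + 0.02 + 0.03 = 0.12.
P(AgeGroup=75+) = 0.12 + 0.05 + 0.11 = 0.28.
P(AgeGroup ∈ {45-59, 75+}) = 0.12 + 0.28 = 0.40; P(Preference=OptC, AgeGroup ∈ {45-59, 75+}) = 0.03 + 0.11 = 0.14.
P(Preference=OptC | AgeGroup ∈ {45-59, 75+}) = 0.14/0.40 = 0.3500.

0.3500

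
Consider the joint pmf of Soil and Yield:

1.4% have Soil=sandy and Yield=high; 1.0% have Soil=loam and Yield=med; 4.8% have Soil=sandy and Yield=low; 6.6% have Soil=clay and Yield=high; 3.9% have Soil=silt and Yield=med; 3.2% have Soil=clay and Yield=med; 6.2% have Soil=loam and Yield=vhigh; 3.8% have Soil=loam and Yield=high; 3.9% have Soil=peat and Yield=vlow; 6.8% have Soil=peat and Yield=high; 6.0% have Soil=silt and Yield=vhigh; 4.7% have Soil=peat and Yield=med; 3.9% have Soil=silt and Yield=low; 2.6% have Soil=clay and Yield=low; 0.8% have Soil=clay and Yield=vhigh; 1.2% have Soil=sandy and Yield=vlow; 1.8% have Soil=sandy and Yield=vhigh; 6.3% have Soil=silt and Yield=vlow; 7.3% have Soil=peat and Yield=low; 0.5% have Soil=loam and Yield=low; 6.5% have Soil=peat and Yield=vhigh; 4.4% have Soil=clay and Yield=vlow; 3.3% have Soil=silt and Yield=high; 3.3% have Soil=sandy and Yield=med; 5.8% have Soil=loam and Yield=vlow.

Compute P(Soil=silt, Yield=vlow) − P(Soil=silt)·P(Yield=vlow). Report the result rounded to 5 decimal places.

P(Soil=silt) = 0.063 + 0.039 + 0.039 + 0.033 + 0.060 = 0.234.
P(Yield=vlow) = 0.012 + 0.058 + 0.044 + 0.063 + 0.039 = 0.216.
P(Soil=silt, Yield=vlow) − P(Soil=silt)P(Yield=vlow) = 0.063 − 0.234×0.216 = 0.01246.

0.01246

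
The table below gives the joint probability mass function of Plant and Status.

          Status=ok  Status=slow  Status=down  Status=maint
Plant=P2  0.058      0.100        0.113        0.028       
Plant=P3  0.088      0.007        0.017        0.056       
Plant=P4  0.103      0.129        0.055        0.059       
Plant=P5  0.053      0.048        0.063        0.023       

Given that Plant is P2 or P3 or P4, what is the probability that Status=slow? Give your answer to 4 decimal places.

P(Plant=P2) = 0.058 + 0.100 + 0.113 + 0.028 = 0.299.
P(Plant=P3) = 0.088 + 0.007 + 0.017 + 0.056 = 0.168.
P(Plant=P4) = 0.103 + 0.129 + 0.055 + 0.059 = 0.346.
P(Plant ∈ {P2, P3, P4}) = 0.299 + 0.168 + 0.346 = 0.813; P(Status=slow, Plant ∈ {P2, P3, P4}) = 0.100 + 0.007 + 0.129 = 0.236.
P(Status=slow | Plant ∈ {P2, P3, P4}) = 0.236/0.813 = 0.2903.

0.2903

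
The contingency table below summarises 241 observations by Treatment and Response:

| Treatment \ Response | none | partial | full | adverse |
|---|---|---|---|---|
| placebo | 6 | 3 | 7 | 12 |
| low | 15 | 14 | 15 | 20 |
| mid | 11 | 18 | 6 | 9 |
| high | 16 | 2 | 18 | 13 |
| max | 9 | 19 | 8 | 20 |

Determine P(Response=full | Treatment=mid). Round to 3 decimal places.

0.136

Total with Treatment=mid: 11 + 18 + 6 + 9 = 44.
P(Response=full | Treatment=mid) = 6/44 = 0.136.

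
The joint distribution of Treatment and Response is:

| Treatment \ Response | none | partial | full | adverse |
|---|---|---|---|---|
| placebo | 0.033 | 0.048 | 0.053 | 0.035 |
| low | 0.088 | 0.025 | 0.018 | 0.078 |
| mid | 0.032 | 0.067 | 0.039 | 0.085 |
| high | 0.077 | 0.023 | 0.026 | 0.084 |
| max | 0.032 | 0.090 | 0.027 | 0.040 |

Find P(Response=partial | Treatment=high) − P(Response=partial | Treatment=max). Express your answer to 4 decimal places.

-0.3667

P(Treatment=high) = 0.077 + 0.023 + 0.026 + 0.084 = 0.210; P(Response=partial | Treatment=high) = 0.023/0.210 = 0.10952.
P(Treatment=max) = 0.032 + 0.090 + 0.027 + 0.040 = 0.189; P(Response=partial | Treatment=max) = 0.090/0.189 = 0.47619.
Difference = -0.3667.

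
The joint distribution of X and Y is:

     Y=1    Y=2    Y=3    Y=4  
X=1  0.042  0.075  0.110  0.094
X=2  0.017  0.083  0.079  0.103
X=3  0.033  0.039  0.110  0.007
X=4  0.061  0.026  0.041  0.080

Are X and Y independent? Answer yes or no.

P(X=3) = 0.189 and P(Y=4) = 0.284, so their product is 0.05368, but P(X=3, Y=4) = 0.007. Since these differ, X and Y are not independent.

no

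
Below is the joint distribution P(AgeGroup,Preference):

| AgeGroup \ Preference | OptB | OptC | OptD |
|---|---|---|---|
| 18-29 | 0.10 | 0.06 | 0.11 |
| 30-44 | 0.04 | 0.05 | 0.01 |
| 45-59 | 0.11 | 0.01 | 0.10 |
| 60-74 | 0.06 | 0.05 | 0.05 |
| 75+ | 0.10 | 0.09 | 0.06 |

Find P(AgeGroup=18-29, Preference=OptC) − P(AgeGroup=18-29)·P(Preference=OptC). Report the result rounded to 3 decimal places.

P(AgeGroup=18-29) = 0.10 + 0.06 + 0.11 = 0.27.
P(Preference=OptC) = 0.06 + 0.05 + 0.01 + 0.05 + 0.09 = 0.26.
P(AgeGroup=18-29, Preference=OptC) − P(AgeGroup=18-29)P(Preference=OptC) = 0.06 − 0.27×0.26 = -0.010.

-0.010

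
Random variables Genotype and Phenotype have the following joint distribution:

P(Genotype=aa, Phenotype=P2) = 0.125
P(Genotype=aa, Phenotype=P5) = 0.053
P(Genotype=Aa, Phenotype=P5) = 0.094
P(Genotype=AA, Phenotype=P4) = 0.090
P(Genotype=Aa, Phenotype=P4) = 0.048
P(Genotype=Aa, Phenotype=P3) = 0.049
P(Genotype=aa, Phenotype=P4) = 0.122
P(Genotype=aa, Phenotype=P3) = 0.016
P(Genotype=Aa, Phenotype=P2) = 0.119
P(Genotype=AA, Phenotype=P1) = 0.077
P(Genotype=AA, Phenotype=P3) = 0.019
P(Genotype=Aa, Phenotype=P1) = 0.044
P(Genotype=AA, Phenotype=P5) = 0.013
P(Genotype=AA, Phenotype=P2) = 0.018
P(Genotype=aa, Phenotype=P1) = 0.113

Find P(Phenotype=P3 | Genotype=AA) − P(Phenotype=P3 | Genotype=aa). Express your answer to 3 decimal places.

0.050

P(Genotype=AA) = 0.077 + 0.018 + 0.019 + 0.090 + 0.013 = 0.217; P(Phenotype=P3 | Genotype=AA) = 0.019/0.217 = 0.0876.
P(Genotype=aa) = 0.113 + 0.125 + 0.016 + 0.122 + 0.053 = 0.429; P(Phenotype=P3 | Genotype=aa) = 0.016/0.429 = 0.0373.
Difference = 0.050.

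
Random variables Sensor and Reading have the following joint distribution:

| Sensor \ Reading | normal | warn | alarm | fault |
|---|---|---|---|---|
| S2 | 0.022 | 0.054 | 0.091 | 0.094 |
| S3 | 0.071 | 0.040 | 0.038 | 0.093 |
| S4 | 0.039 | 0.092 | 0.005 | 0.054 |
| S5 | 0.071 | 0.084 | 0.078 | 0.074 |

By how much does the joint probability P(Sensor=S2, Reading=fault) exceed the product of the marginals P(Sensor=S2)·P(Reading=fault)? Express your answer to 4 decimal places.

P(Sensor=S2) = 0.022 + 0.054 + 0.091 + 0.094 = 0.261.
P(Reading=fault) = 0.094 + 0.093 + 0.054 + 0.074 = 0.315.
P(Sensor=S2, Reading=fault) − P(Sensor=S2)P(Reading=fault) = 0.094 − 0.261×0.315 = 0.0118.

0.0118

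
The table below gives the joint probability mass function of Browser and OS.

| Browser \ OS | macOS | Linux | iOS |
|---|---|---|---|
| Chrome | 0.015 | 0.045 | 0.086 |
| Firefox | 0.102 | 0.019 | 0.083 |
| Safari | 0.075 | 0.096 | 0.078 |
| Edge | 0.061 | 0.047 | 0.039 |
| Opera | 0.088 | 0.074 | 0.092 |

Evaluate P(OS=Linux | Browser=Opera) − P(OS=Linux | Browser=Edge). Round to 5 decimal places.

P(Browser=Opera) = 0.088 + 0.074 + 0.092 = 0.254; P(OS=Linux | Browser=Opera) = 0.074/0.254 = 0.291339.
P(Browser=Edge) = 0.061 + 0.047 + 0.039 = 0.147; P(OS=Linux | Browser=Edge) = 0.047/0.147 = 0.319728.
Difference = -0.02839.

-0.02839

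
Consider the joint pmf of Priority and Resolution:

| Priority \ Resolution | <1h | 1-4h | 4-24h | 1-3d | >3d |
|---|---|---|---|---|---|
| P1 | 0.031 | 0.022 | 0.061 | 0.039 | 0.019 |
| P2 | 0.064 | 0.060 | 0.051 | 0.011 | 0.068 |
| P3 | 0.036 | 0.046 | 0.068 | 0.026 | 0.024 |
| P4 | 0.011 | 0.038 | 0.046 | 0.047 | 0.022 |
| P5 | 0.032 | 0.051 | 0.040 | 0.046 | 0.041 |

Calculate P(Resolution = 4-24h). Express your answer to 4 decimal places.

P(Resolution=4-24h) = 0.061 + 0.051 + 0.068 + 0.046 + 0.040 = 0.266.

0.2660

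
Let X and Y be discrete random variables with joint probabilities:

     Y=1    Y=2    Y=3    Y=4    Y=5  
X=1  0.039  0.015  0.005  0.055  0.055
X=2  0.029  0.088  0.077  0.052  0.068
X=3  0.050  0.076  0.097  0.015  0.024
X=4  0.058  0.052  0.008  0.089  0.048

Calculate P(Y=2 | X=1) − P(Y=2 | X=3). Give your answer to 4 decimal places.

-0.2013

P(X=1) = 0.039 + 0.015 + 0.005 + 0.055 + 0.055 = 0.169; P(Y=2 | X=1) = 0.015/0.169 = 0.08876.
P(X=3) = 0.050 + 0.076 + 0.097 + 0.015 + 0.024 = 0.262; P(Y=2 | X=3) = 0.076/0.262 = 0.29008.
Difference = -0.2013.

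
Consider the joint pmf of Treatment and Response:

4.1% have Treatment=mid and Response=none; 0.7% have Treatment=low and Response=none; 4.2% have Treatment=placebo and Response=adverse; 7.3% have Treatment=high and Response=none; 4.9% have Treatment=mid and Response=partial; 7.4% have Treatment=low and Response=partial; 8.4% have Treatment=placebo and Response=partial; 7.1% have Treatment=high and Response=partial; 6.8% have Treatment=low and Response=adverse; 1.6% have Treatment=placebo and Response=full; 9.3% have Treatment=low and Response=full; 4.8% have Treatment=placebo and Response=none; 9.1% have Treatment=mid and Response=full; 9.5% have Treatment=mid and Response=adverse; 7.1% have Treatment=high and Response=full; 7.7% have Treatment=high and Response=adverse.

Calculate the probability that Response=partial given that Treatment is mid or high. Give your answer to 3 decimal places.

0.211

P(Treatment=mid) = 0.041 + 0.049 + 0.091 + 0.095 = 0.276.
P(Treatment=high) = 0.073 + 0.071 + 0.071 + 0.077 = 0.292.
P(Treatment ∈ {mid, high}) = 0.276 + 0.292 = 0.568; P(Response=partial, Treatment ∈ {mid, high}) = 0.049 + 0.071 = 0.120.
P(Response=partial | Treatment ∈ {mid, high}) = 0.120/0.568 = 0.211.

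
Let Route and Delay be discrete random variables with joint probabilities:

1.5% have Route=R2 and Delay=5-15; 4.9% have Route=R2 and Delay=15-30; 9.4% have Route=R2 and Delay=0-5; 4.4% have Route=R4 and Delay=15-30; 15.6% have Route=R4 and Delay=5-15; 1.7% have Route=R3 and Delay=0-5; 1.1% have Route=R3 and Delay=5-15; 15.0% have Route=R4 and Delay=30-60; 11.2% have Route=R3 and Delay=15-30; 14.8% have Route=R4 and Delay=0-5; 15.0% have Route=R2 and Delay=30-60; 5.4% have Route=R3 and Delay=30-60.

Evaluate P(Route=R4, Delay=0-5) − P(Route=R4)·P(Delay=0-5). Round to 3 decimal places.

0.019

P(Route=R4) = 0.148 + 0.156 + 0.044 + 0.150 = 0.498.
P(Delay=0-5) = 0.094 + 0.017 + 0.148 = 0.259.
P(Route=R4, Delay=0-5) − P(Route=R4)P(Delay=0-5) = 0.148 − 0.498×0.259 = 0.019.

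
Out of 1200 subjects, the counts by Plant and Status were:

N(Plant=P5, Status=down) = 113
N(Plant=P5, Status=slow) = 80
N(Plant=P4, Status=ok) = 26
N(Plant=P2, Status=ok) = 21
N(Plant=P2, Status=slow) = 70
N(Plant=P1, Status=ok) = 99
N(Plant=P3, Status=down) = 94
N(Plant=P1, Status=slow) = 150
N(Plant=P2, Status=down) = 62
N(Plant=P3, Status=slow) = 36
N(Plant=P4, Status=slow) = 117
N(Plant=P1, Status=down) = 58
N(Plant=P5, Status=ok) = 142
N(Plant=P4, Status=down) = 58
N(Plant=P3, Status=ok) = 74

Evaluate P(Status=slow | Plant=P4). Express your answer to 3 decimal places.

Total with Plant=P4: 26 + 117 + 58 = 201.
P(Status=slow | Plant=P4) = 117/201 = 0.582.

0.582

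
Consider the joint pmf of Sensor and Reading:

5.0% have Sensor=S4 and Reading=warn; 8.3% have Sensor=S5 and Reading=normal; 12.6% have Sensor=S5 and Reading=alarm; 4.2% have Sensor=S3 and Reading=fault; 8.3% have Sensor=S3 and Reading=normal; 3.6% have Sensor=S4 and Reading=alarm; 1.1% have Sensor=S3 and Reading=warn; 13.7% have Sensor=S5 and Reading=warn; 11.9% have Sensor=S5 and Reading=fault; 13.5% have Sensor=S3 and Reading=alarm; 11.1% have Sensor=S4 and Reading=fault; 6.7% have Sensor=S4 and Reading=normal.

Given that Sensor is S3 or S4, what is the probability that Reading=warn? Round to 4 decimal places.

P(Sensor=S3) = 0.083 + 0.011 + 0.135 + 0.042 = 0.271.
P(Sensor=S4) = 0.067 + 0.050 + 0.036 + 0.111 = 0.264.
P(Sensor ∈ {S3, S4}) = 0.271 + 0.264 = 0.535; P(Reading=warn, Sensor ∈ {S3, S4}) = 0.011 + 0.050 = 0.061.
P(Reading=warn | Sensor ∈ {S3, S4}) = 0.061/0.535 = 0.1140.

0.1140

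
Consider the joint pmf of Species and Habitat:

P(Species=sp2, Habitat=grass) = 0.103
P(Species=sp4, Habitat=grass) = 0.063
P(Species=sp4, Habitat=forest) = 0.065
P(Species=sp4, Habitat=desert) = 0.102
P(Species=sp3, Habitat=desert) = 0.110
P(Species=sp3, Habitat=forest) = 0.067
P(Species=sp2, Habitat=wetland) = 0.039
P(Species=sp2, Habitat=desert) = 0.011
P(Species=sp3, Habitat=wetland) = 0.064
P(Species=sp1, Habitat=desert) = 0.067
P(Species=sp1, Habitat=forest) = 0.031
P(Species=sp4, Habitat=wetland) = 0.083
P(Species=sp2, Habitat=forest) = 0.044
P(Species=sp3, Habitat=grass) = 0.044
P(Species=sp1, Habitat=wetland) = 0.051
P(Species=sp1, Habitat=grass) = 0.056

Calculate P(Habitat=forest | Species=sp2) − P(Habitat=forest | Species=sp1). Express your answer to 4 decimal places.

0.0721

P(Species=sp2) = 0.044 + 0.103 + 0.039 + 0.011 = 0.197; P(Habitat=forest | Species=sp2) = 0.044/0.197 = 0.22335.
P(Species=sp1) = 0.031 + 0.056 + 0.051 + 0.067 = 0.205; P(Habitat=forest | Species=sp1) = 0.031/0.205 = 0.15122.
Difference = 0.0721.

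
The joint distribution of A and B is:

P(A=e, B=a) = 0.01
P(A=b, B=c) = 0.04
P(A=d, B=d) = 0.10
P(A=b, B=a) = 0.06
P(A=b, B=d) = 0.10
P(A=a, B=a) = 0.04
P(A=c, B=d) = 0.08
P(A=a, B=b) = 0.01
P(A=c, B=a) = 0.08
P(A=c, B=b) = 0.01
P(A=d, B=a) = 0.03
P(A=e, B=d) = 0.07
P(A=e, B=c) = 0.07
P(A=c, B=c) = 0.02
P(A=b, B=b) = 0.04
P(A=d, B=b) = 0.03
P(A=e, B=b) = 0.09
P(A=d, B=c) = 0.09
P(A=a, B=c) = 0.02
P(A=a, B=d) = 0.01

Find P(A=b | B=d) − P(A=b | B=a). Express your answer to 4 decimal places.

0.0051

P(B=d) = 0.01 + 0.10 + 0.08 + 0.10 + 0.07 = 0.36; P(A=b | B=d) = 0.10/0.36 = 0.27778.
P(B=a) = 0.04 + 0.06 + 0.08 + 0.03 + 0.01 = 0.22; P(A=b | B=a) = 0.06/0.22 = 0.27273.
Difference = 0.0051.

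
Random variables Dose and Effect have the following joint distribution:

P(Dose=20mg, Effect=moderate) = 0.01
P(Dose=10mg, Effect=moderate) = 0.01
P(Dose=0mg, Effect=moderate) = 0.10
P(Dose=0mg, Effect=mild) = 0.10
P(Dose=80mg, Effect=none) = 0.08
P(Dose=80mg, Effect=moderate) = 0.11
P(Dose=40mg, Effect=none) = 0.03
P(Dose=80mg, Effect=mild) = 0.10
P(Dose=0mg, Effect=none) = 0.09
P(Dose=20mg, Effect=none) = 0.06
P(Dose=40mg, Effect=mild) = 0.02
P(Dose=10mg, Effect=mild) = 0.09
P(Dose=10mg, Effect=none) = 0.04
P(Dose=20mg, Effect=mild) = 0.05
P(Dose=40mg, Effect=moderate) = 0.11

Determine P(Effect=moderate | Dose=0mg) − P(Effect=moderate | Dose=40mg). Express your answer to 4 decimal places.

-0.3427

P(Dose=0mg) = 0.09 + 0.10 + 0.10 = 0.29; P(Effect=moderate | Dose=0mg) = 0.10/0.29 = 0.34483.
P(Dose=40mg) = 0.03 + 0.02 + 0.11 = 0.16; P(Effect=moderate | Dose=40mg) = 0.11/0.16 = 0.68750.
Difference = -0.3427.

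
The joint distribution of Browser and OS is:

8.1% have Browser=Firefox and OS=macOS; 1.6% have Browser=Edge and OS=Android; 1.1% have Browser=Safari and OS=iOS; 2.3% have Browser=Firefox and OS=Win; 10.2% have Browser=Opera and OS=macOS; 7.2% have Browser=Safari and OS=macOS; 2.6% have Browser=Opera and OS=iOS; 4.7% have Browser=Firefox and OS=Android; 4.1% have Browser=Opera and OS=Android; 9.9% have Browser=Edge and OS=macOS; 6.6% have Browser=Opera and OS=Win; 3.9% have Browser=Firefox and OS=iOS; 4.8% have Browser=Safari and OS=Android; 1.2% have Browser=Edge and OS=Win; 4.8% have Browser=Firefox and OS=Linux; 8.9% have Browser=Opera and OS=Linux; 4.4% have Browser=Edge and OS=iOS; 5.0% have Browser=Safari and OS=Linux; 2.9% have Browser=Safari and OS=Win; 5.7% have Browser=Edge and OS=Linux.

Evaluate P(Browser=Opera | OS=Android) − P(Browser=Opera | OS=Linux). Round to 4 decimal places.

-0.0950

P(OS=Android) = 0.047 + 0.048 + 0.016 + 0.041 = 0.152; P(Browser=Opera | OS=Android) = 0.041/0.152 = 0.26974.
P(OS=Linux) = 0.048 + 0.050 + 0.057 + 0.089 = 0.244; P(Browser=Opera | OS=Linux) = 0.089/0.244 = 0.36475.
Difference = -0.0950.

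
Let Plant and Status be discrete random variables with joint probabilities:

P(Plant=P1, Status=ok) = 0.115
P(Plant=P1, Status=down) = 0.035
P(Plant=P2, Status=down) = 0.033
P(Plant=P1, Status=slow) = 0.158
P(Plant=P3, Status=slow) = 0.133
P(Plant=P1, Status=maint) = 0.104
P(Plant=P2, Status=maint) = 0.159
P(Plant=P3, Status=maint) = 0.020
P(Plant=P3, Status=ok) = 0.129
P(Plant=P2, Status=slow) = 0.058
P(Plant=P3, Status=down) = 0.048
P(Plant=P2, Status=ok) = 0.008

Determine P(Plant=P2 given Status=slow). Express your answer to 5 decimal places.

0.16619

P(Status=slow) = 0.158 + 0.058 + 0.133 = 0.349.
P(Plant=P2 | Status=slow) = 0.058/0.349 = 0.16619.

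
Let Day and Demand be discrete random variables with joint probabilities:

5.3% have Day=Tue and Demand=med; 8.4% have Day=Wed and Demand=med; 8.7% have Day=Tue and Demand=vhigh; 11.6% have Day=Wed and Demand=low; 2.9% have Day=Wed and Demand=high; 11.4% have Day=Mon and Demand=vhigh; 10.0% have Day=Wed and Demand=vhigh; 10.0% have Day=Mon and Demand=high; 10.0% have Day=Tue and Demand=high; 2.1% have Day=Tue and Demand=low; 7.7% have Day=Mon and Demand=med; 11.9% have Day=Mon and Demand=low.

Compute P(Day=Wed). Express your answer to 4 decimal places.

0.3290

P(Day=Wed) = 0.116 + 0.084 + 0.029 + 0.100 = 0.329.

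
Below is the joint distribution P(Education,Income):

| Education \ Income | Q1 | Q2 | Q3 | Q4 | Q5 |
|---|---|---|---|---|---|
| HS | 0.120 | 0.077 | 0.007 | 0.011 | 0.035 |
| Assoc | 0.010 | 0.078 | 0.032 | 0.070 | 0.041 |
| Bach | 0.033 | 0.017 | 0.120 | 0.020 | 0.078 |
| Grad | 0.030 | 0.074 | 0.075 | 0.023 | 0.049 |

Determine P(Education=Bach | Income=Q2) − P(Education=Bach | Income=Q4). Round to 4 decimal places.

-0.0922

P(Income=Q2) = 0.077 + 0.078 + 0.017 + 0.074 = 0.246; P(Education=Bach | Income=Q2) = 0.017/0.246 = 0.06911.
P(Income=Q4) = 0.011 + 0.070 + 0.020 + 0.023 = 0.124; P(Education=Bach | Income=Q4) = 0.020/0.124 = 0.16129.
Difference = -0.0922.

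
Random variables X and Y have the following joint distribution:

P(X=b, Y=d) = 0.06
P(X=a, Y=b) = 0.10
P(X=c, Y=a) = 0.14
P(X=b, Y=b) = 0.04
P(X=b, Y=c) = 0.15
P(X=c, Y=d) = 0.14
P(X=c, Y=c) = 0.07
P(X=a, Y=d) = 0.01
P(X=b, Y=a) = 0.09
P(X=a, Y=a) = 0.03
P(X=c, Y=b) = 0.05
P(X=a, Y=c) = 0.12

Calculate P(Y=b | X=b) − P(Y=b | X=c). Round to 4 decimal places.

-0.0074

P(X=b) = 0.09 + 0.04 + 0.15 + 0.06 = 0.34; P(Y=b | X=b) = 0.04/0.34 = 0.11765.
P(X=c) = 0.14 + 0.05 + 0.07 + 0.14 = 0.40; P(Y=b | X=c) = 0.05/0.40 = 0.12500.
Difference = -0.0074.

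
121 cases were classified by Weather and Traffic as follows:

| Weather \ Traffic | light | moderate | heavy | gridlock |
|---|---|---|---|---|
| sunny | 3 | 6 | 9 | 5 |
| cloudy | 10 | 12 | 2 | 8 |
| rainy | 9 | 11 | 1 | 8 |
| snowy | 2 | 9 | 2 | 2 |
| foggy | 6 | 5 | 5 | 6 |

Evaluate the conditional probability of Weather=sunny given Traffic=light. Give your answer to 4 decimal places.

0.1000

Total with Traffic=light: 3 + 10 + 9 + 2 + 6 = 30.
P(Weather=sunny | Traffic=light) = 3/30 = 0.1000.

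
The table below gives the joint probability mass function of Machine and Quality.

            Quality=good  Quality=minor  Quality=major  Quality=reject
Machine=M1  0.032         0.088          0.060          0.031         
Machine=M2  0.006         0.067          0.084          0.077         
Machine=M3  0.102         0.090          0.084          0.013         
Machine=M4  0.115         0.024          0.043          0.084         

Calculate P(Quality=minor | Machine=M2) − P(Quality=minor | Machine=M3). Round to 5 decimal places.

P(Machine=M2) = 0.006 + 0.067 + 0.084 + 0.077 = 0.234; P(Quality=minor | Machine=M2) = 0.067/0.234 = 0.286325.
P(Machine=M3) = 0.102 + 0.090 + 0.084 + 0.013 = 0.289; P(Quality=minor | Machine=M3) = 0.090/0.289 = 0.311419.
Difference = -0.02509.

-0.02509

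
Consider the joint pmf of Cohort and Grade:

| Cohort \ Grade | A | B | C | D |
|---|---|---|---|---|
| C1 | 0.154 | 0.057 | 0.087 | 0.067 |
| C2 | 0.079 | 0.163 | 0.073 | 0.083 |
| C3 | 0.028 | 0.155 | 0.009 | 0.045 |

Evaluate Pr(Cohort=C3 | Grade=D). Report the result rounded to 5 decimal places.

P(Grade=D) = 0.067 + 0.083 + 0.045 = 0.195.
P(Cohort=C3 | Grade=D) = 0.045/0.195 = 0.23077.

0.23077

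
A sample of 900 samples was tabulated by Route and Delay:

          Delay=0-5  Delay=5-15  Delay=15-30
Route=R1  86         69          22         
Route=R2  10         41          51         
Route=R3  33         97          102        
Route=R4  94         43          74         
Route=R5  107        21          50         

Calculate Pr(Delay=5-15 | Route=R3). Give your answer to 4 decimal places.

Total with Route=R3: 33 + 97 + 102 = 232.
P(Delay=5-15 | Route=R3) = 97/232 = 0.4181.

0.4181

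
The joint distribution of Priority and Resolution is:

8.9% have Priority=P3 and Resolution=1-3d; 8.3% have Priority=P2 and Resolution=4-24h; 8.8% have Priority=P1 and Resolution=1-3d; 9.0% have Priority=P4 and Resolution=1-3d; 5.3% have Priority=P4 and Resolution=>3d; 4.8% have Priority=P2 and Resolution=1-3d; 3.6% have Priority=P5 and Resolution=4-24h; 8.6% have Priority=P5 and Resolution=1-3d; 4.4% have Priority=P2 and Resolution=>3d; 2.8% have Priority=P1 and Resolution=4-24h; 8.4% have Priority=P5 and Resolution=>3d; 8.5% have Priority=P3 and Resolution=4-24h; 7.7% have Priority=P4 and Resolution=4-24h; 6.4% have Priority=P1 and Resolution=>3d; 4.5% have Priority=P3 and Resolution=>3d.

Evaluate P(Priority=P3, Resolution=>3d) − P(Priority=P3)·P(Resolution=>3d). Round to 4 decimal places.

-0.0185

P(Priority=P3) = 0.085 + 0.089 + 0.045 = 0.219.
P(Resolution=>3d) = 0.064 + 0.044 + 0.045 + 0.053 + 0.084 = 0.290.
P(Priority=P3, Resolution=>3d) − P(Priority=P3)P(Resolution=>3d) = 0.045 − 0.219×0.290 = -0.0185.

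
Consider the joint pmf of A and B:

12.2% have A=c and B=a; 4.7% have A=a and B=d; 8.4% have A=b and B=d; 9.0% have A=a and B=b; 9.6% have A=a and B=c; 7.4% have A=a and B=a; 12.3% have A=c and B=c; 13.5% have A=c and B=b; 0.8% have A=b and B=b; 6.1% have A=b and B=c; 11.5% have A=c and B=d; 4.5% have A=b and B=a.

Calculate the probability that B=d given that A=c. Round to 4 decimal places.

P(A=c) = 0.122 + 0.135 + 0.123 + 0.115 = 0.495.
P(B=d | A=c) = 0.115/0.495 = 0.2323.

0.2323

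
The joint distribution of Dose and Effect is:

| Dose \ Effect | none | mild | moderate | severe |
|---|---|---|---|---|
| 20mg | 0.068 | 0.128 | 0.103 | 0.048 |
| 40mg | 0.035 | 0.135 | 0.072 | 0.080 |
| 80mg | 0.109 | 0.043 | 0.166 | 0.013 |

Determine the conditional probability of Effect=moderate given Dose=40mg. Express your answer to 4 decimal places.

P(Dose=40mg) = 0.035 + 0.135 + 0.072 + 0.080 = 0.322.
P(Effect=moderate | Dose=40mg) = 0.072/0.322 = 0.2236.

0.2236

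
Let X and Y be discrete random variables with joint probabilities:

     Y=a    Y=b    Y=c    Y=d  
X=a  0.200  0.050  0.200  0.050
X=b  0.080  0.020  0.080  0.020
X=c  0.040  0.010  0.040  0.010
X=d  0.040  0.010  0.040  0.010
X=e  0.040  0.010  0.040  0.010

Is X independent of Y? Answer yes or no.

yes

Every cell satisfies P(X,Y) = P(X)·P(Y). For instance P(X=d) = 0.100, P(Y=c) = 0.400, and 0.100×0.400 = 0.040 matches the joint entry. So X and Y are independent.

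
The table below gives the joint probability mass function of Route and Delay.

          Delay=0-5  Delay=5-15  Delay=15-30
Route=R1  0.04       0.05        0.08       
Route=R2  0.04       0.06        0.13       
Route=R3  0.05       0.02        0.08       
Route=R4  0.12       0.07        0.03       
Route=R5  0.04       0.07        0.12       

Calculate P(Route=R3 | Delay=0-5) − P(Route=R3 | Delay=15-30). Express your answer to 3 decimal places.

P(Delay=0-5) = 0.04 + 0.04 + 0.05 + 0.12 + 0.04 = 0.29; P(Route=R3 | Delay=0-5) = 0.05/0.29 = 0.1724.
P(Delay=15-30) = 0.08 + 0.13 + 0.08 + 0.03 + 0.12 = 0.44; P(Route=R3 | Delay=15-30) = 0.08/0.44 = 0.1818.
Difference = -0.009.

-0.009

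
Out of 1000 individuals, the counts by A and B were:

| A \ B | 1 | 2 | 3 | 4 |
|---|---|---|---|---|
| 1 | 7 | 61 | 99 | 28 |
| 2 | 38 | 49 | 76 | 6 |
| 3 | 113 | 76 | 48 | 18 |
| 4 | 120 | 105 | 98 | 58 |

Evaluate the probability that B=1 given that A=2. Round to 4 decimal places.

0.2249

Total with A=2: 38 + 49 + 76 + 6 = 169.
P(B=1 | A=2) = 38/169 = 0.2249.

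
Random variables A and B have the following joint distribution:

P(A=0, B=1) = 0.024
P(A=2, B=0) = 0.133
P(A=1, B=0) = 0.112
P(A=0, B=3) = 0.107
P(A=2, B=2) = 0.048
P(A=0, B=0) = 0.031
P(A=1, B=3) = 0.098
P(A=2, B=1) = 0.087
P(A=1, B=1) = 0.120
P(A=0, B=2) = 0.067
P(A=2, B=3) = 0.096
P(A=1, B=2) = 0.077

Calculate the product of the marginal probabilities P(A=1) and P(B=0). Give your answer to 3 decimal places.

P(A=1) = 0.112 + 0.120 + 0.077 + 0.098 = 0.407.
P(B=0) = 0.031 + 0.112 + 0.133 = 0.276.
Product: 0.407 × 0.276 = 0.112.

0.112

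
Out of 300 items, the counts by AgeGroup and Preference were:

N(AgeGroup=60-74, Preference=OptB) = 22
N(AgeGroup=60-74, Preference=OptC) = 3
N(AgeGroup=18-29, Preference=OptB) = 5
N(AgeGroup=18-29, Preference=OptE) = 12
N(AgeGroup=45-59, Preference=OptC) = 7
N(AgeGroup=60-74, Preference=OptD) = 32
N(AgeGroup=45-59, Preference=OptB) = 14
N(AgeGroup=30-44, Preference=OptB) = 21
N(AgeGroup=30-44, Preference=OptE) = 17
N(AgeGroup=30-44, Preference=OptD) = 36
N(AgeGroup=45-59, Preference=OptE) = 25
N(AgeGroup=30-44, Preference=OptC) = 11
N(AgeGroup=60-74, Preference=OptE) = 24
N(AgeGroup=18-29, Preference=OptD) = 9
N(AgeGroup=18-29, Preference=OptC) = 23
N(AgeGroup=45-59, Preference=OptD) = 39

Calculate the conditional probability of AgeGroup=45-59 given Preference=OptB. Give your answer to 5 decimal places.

Total with Preference=OptB: 5 + 21 + 14 + 22 = 62.
P(AgeGroup=45-59 | Preference=OptB) = 14/62 = 0.22581.

0.22581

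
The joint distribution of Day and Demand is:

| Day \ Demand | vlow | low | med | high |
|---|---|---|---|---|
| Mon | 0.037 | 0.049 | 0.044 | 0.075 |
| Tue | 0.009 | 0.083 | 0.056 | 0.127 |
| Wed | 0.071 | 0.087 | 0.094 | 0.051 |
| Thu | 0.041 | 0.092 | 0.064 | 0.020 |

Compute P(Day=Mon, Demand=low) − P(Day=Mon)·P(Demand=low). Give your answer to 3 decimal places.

P(Day=Mon) = 0.037 + 0.049 + 0.044 + 0.075 = 0.205.
P(Demand=low) = 0.049 + 0.083 + 0.087 + 0.092 = 0.311.
P(Day=Mon, Demand=low) − P(Day=Mon)P(Demand=low) = 0.049 − 0.205×0.311 = -0.015.

-0.015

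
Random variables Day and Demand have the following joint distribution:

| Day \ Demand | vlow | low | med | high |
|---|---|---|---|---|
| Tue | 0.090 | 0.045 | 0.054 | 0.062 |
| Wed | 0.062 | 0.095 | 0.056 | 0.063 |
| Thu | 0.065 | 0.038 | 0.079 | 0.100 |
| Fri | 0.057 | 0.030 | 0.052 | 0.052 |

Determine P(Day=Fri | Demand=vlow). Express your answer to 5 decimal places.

0.20803

P(Demand=vlow) = 0.090 + 0.062 + 0.065 + 0.057 = 0.274.
P(Day=Fri | Demand=vlow) = 0.057/0.274 = 0.20803.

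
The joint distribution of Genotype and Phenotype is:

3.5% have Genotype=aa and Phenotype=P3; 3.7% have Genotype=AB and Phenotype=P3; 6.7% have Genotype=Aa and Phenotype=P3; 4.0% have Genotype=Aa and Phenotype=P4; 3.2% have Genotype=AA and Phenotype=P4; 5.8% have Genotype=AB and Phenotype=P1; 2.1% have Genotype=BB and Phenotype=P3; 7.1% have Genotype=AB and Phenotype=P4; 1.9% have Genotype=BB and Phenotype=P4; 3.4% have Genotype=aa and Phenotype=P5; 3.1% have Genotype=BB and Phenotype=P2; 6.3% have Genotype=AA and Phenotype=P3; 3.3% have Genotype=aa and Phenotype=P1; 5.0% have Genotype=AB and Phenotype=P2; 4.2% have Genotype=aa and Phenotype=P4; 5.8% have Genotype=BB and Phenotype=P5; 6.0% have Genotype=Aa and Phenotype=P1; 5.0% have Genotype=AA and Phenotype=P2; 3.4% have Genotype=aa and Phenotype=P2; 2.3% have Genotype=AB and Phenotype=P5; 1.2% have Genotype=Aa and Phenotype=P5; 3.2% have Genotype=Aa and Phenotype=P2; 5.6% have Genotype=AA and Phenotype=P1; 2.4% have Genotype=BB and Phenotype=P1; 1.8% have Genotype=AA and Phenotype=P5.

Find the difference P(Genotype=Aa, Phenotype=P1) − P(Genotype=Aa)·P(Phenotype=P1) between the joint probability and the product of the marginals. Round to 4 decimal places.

0.0113

P(Genotype=Aa) = 0.060 + 0.032 + 0.067 + 0.040 + 0.012 = 0.211.
P(Phenotype=P1) = 0.056 + 0.060 + 0.033 + 0.058 + 0.024 = 0.231.
P(Genotype=Aa, Phenotype=P1) − P(Genotype=Aa)P(Phenotype=P1) = 0.060 − 0.211×0.231 = 0.0113.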